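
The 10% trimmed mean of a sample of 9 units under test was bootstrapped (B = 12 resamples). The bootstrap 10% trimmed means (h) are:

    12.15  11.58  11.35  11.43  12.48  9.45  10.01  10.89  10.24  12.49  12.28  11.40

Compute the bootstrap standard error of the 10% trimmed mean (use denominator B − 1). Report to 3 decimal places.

SE* = 0.999

Bootstrap SE is the standard deviation of the 12 replicate 10% trimmed means.
Mean of replicates: (12.15 + 11.58 + 11.35 + 11.43 + 12.48 + 9.45 + 10.01 + 10.89 + 10.24 + 12.49 + 12.28 + 11.40) / 12 = 135.7500 / 12 = 11.3125
Sum of squared deviations: (+0.8375)² + (+0.2675)² + (+0.0375)² + (+0.1175)² + (+1.1675)² + (−1.8625)² + (−1.3025)² + (−0.4225)² + (−1.0725)² + (+1.1775)² + (+0.9675)² + (+0.0875)² = 10.9756
Variance = 10.9756 / 11 = 0.9978
SE* = √0.9978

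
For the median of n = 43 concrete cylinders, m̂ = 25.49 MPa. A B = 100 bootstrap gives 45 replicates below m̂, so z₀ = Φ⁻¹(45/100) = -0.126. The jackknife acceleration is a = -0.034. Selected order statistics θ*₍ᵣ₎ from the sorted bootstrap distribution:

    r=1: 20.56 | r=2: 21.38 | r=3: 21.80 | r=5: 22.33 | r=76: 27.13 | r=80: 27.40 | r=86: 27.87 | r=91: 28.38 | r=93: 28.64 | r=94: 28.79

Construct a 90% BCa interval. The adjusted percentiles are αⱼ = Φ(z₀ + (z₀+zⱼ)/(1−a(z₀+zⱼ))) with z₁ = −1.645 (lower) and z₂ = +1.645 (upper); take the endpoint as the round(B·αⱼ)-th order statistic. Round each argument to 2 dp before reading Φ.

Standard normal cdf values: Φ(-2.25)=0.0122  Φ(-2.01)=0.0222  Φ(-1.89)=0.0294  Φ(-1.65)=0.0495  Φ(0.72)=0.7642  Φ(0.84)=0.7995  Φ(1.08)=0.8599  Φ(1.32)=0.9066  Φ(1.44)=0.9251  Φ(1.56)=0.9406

(21.38, 28.38)

Lower: z₀ + z₁ = -0.126 + (-1.645) = -1.771; 1 − a(z₀+z₁) = 1 − (-0.034)(-1.771) = 0.9398; argument = -0.126 + (-1.771)/0.9398 = -2.0105 → -2.01.
α₁ = Φ(-2.01) = 0.0222; rank = round(100 × 0.0222) = 2; θ*₍2₎ = 21.38.
Upper: z₀ + z₂ = 1.519; 1 − a(z₀+z₂) = 1.0516; argument = 1.3184 → 1.32; α₂ = 0.9066; rank = 91; θ*₍91₎ = 28.38.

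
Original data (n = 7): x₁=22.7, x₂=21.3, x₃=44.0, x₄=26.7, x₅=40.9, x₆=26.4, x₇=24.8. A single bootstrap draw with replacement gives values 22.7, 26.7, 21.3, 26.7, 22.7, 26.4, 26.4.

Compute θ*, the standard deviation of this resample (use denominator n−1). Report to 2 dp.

Mean = 24.7000; sum of squared deviations = 33.3400
s² = 33.3400 / 6 = 5.5567
s = √5.5567 = 2.36

θ* = 2.36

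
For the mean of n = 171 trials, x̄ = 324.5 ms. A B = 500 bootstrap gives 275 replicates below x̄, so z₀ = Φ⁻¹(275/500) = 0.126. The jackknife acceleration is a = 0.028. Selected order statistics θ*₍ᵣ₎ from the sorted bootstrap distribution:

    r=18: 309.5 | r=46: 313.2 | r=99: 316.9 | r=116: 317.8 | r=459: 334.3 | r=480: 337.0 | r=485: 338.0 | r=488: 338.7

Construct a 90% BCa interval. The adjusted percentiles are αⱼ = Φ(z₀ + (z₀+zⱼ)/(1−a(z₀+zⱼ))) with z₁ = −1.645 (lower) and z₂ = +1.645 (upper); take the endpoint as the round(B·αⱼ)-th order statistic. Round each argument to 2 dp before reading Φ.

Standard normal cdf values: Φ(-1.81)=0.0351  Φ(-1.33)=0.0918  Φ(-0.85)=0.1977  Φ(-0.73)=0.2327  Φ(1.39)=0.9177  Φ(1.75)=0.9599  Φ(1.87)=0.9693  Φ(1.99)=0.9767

(313.2, 338.7)

Lower: z₀ + z₁ = 0.126 + (-1.645) = -1.519; 1 − a(z₀+z₁) = 1 − (0.028)(-1.519) = 1.0425; argument = 0.126 + (-1.519)/1.0425 = -1.3310 → -1.33.
α₁ = Φ(-1.33) = 0.0918; rank = round(500 × 0.0918) = 46; θ*₍46₎ = 313.2.
Upper: z₀ + z₂ = 1.771; 1 − a(z₀+z₂) = 0.9504; argument = 1.9894 → 1.99; α₂ = 0.9767; rank = 488; θ*₍488₎ = 338.7.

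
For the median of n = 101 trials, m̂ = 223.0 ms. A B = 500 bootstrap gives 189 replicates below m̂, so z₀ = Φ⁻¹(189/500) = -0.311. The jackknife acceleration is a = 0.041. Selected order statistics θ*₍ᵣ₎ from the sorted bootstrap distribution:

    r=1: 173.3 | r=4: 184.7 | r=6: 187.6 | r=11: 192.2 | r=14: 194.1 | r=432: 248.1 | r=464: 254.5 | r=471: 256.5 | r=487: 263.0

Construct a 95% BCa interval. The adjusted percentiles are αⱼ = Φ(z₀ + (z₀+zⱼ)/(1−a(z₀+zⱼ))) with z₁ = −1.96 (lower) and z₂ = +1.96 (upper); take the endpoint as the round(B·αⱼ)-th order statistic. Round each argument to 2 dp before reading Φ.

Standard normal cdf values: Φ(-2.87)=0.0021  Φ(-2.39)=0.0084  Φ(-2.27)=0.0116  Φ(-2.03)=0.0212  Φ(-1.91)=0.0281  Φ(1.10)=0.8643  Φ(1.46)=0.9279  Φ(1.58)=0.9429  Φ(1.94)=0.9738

(184.7, 254.5)

Lower: z₀ + z₁ = -0.311 + (-1.960) = -2.271; 1 − a(z₀+z₁) = 1 − (0.041)(-2.271) = 1.0931; argument = -0.311 + (-2.271)/1.0931 = -2.3886 → -2.39.
α₁ = Φ(-2.39) = 0.0084; rank = round(500 × 0.0084) = 4; θ*₍4₎ = 184.7.
Upper: z₀ + z₂ = 1.649; 1 − a(z₀+z₂) = 0.9324; argument = 1.4576 → 1.46; α₂ = 0.9279; rank = 464; θ*₍464₎ = 254.5.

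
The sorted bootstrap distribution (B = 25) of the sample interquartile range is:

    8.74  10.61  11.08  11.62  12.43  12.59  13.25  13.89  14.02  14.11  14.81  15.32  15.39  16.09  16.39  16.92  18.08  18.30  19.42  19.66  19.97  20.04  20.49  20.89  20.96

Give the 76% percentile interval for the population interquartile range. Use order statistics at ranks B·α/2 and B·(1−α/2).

(11.08, 20.04)

α = 0.24; lower rank = 25 × 0.120 = 3; upper rank = 25 × 0.880 = 22.
The 3rd smallest replicate is 11.08; the 22nd is 20.04.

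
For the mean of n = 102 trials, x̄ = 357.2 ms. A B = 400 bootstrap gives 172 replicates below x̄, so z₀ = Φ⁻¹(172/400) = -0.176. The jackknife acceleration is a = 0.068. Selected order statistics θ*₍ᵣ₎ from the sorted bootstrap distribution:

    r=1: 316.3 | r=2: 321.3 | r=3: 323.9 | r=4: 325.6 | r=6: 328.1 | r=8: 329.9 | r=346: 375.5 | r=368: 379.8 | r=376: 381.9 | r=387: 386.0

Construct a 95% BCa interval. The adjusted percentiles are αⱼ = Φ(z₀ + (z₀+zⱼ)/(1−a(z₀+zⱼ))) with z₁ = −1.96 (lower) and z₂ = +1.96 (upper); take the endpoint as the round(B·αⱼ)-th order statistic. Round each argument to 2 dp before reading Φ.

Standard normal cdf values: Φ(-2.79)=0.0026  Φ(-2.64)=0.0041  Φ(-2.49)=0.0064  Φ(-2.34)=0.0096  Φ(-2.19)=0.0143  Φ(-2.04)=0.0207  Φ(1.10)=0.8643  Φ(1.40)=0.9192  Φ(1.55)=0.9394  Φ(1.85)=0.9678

Lower: z₀ + z₁ = -0.176 + (-1.960) = -2.136; 1 − a(z₀+z₁) = 1 − (0.068)(-2.136) = 1.1452; argument = -0.176 + (-2.136)/1.1452 = -2.0411 → -2.04.
α₁ = Φ(-2.04) = 0.0207; rank = round(400 × 0.0207) = 8; θ*₍8₎ = 329.9.
Upper: z₀ + z₂ = 1.784; 1 − a(z₀+z₂) = 0.8787; argument = 1.8543 → 1.85; α₂ = 0.9678; rank = 387; θ*₍387₎ = 386.0.

(329.9, 386.0)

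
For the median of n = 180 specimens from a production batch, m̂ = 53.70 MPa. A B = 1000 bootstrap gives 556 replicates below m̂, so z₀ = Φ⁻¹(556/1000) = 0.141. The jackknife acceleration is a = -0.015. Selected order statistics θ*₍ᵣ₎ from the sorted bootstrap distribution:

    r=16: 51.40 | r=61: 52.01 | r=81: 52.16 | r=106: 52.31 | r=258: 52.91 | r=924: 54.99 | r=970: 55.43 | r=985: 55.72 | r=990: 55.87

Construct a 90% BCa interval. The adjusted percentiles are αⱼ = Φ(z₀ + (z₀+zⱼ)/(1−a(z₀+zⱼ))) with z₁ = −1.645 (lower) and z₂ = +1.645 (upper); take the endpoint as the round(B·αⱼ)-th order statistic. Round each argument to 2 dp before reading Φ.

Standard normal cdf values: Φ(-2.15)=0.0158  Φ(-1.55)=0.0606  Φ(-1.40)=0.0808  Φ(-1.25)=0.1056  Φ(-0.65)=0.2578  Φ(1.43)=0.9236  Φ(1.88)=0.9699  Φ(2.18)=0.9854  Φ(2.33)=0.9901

Lower: z₀ + z₁ = 0.141 + (-1.645) = -1.504; 1 − a(z₀+z₁) = 1 − (-0.015)(-1.504) = 0.9774; argument = 0.141 + (-1.504)/0.9774 = -1.3977 → -1.40.
α₁ = Φ(-1.40) = 0.0808; rank = round(1000 × 0.0808) = 81; θ*₍81₎ = 52.16.
Upper: z₀ + z₂ = 1.786; 1 − a(z₀+z₂) = 1.0268; argument = 1.8804 → 1.88; α₂ = 0.9699; rank = 970; θ*₍970₎ = 55.43.

(52.16, 55.43)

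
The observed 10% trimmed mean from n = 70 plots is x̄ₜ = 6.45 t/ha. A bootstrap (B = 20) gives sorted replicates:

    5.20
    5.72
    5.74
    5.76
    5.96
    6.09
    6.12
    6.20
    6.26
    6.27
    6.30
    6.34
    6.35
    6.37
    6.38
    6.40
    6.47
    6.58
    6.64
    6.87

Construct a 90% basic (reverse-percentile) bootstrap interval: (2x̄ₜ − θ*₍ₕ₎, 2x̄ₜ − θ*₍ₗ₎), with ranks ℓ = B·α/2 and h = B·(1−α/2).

Percentile endpoints at ranks 1 and 19: θ*₍1₎ = 5.20, θ*₍19₎ = 6.64.
Basic interval reflects these around x̄ₜ:
  lower = 2 × 6.45 − 6.64 = 6.26
  upper = 2 × 6.45 − 5.20 = 7.70

(6.26, 7.70)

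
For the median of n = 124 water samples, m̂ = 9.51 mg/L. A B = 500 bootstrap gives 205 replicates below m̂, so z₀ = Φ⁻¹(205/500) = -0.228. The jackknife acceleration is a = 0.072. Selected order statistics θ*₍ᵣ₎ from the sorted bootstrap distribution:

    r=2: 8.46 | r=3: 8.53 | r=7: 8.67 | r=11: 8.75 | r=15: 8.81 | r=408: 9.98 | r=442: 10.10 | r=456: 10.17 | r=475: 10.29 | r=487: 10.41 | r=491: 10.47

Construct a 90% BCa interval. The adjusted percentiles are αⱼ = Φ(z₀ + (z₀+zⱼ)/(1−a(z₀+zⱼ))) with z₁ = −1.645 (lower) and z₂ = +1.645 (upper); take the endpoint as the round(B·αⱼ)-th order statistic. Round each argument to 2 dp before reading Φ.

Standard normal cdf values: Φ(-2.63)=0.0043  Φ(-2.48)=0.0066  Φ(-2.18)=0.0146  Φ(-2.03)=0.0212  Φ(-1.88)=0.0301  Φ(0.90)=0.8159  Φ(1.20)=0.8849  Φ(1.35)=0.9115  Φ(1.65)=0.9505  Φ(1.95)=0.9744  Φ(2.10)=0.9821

(8.81, 10.17)

Lower: z₀ + z₁ = -0.228 + (-1.645) = -1.873; 1 − a(z₀+z₁) = 1 − (0.072)(-1.873) = 1.1349; argument = -0.228 + (-1.873)/1.1349 = -1.8784 → -1.88.
α₁ = Φ(-1.88) = 0.0301; rank = round(500 × 0.0301) = 15; θ*₍15₎ = 8.81.
Upper: z₀ + z₂ = 1.417; 1 − a(z₀+z₂) = 0.8980; argument = 1.3500 → 1.35; α₂ = 0.9115; rank = 456; θ*₍456₎ = 10.17.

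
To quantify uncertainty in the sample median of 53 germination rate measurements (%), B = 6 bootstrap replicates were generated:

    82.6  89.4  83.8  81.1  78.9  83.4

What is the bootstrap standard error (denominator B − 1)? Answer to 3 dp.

SE* = 3.524

Bootstrap SE is the standard deviation of the 6 replicate medians.
Mean of replicates: (82.6 + 89.4 + 83.8 + 81.1 + 78.9 + 83.4) / 6 = 499.2000 / 6 = 83.2000
Sum of squared deviations: (−0.6000)² + (+6.2000)² + (+0.6000)² + (−2.1000)² + (−4.3000)² + (+0.2000)² = 62.1000
Variance = 62.1000 / 5 = 12.4200
SE* = √12.4200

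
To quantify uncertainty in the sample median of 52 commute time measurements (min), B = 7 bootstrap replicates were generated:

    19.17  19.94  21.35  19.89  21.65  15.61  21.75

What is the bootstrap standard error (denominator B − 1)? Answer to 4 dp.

Bootstrap SE is the standard deviation of the 7 replicate medians.
Mean of replicates: (19.17 + 19.94 + 21.35 + 19.89 + 21.65 + 15.61 + 21.75) / 7 = 139.36000 / 7 = 19.90857
Sum of squared deviations: (−0.73857)² + (+0.03143)² + (+1.44143)² + (−0.01857)² + (+1.74143)² + (−4.29857)² + (+1.84143)² = 27.52569
Variance = 27.52569 / 6 = 4.58761
SE* = √4.58761

SE* = 2.1419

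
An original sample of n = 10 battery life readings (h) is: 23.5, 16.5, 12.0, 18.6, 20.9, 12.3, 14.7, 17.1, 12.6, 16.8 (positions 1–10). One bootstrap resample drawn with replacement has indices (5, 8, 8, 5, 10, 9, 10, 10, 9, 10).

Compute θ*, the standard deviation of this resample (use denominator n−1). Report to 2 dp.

Resample values: 20.9, 17.1, 17.1, 20.9, 16.8, 12.6, 16.8, 16.8, 12.6, 16.8.
Mean = 16.8400; sum of squared deviations = 69.0640
s² = 69.0640 / 9 = 7.6738
s = √7.6738 = 2.77

θ* = 2.77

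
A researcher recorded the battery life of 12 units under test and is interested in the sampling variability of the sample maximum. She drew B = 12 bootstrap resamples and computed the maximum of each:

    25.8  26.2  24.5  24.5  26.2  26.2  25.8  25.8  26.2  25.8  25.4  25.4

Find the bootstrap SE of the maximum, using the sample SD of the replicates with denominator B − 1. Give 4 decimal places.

SE* = 0.6083

Bootstrap SE is the standard deviation of the 12 replicate maximums.
Mean of replicates: (25.8 + 26.2 + 24.5 + 24.5 + 26.2 + 26.2 + 25.8 + 25.8 + 26.2 + 25.8 + 25.4 + 25.4) / 12 = 307.80000 / 12 = 25.65000
Sum of squared deviations: (+0.15000)² + (+0.55000)² + (−1.15000)² + (−1.15000)² + (+0.55000)² + (+0.55000)² + (+0.15000)² + (+0.15000)² + (+0.55000)² + (+0.15000)² + (−0.25000)² + (−0.25000)² = 4.07000
Variance = 4.07000 / 11 = 0.37000
SE* = √0.37000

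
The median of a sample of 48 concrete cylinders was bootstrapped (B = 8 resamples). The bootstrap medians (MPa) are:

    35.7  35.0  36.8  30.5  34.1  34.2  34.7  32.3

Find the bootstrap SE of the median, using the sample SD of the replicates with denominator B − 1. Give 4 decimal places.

Bootstrap SE is the standard deviation of the 8 replicate medians.
Mean of replicates: (35.7 + 35.0 + 36.8 + 30.5 + 34.1 + 34.2 + 34.7 + 32.3) / 8 = 273.30000 / 8 = 34.16250
Sum of squared deviations: (+1.53750)² + (+0.83750)² + (+2.63750)² + (−3.66250)² + (−0.06250)² + (+0.03750)² + (+0.53750)² + (−1.86250)² = 27.19875
Variance = 27.19875 / 7 = 3.88554
SE* = √3.88554

SE* = 1.9712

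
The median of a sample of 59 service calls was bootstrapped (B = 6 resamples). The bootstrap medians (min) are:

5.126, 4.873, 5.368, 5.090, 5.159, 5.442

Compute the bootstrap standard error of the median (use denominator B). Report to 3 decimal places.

SE* = 0.187

Bootstrap SE is the standard deviation of the 6 replicate medians.
Mean of replicates: (5.126 + 4.873 + 5.368 + 5.090 + 5.159 + 5.442) / 6 = 31.0580 / 6 = 5.1763
Sum of squared deviations: (−0.0503)² + (−0.3033)² + (+0.1917)² + (−0.0863)² + (−0.0173)² + (+0.2657)² = 0.2096
Variance = 0.2096 / 6 = 0.0349
SE* = √0.0349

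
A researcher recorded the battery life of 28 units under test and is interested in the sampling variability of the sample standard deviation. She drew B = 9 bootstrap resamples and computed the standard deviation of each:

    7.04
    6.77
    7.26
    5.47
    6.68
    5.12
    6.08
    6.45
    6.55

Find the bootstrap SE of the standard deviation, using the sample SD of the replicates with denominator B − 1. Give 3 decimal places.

SE* = 0.706

Bootstrap SE is the standard deviation of the 9 replicate standard deviations.
Mean of replicates: (7.04 + 6.77 + 7.26 + 5.47 + 6.68 + 5.12 + 6.08 + 6.45 + 6.55) / 9 = 57.4200 / 9 = 6.3800
Sum of squared deviations: (+0.6600)² + (+0.3900)² + (+0.8800)² + (−0.9100)² + (+0.3000)² + (−1.2600)² + (−0.3000)² + (+0.0700)² + (+0.1700)² = 3.9916
Variance = 3.9916 / 8 = 0.4989
SE* = √0.4989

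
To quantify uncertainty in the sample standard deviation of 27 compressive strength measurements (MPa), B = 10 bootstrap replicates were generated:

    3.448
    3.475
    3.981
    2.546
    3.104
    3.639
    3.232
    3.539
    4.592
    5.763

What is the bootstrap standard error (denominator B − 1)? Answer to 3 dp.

SE* = 0.893

Bootstrap SE is the standard deviation of the 10 replicate standard deviations.
Mean of replicates: (3.448 + 3.475 + 3.981 + 2.546 + 3.104 + 3.639 + 3.232 + 3.539 + 4.592 + 5.763) / 10 = 37.3190 / 10 = 3.7319
Sum of squared deviations: (−0.2839)² + (−0.2569)² + (+0.2491)² + (−1.1859)² + (−0.6279)² + (−0.0929)² + (−0.4999)² + (−0.1929)² + (+0.8601)² + (+2.0311)² = 7.1701
Variance = 7.1701 / 9 = 0.7967
SE* = √0.7967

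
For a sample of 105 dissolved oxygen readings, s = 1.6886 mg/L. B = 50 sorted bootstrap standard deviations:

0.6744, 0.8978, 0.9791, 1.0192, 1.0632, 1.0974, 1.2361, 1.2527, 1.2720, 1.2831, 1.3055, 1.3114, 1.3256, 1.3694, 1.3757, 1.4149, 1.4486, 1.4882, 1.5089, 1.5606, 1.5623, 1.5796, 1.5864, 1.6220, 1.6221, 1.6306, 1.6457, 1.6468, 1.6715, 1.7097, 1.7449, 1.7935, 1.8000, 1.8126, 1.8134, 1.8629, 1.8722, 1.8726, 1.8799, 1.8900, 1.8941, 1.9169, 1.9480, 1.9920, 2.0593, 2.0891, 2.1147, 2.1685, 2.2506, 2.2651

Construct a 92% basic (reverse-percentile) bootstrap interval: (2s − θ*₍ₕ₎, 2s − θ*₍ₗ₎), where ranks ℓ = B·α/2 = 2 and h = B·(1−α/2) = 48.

(1.2087, 2.4794)

Percentile endpoints at ranks 2 and 48: θ*₍2₎ = 0.8978, θ*₍48₎ = 2.1685.
Basic interval reflects these around s:
  lower = 2 × 1.6886 − 2.1685 = 1.2087
  upper = 2 × 1.6886 − 0.8978 = 2.4794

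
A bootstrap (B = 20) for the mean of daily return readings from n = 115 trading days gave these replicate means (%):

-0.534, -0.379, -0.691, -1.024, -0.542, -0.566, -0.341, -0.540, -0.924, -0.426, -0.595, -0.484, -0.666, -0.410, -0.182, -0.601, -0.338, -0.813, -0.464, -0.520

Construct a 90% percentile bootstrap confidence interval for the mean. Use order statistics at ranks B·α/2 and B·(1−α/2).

(-1.024, -0.338)

Sorted replicates: -1.024, -0.924, -0.813, -0.691, -0.666, -0.601, -0.595, -0.566, -0.542, -0.540, -0.534, -0.520, -0.484, -0.464, -0.426, -0.410, -0.379, -0.341, -0.338, -0.182
α = 0.10; lower rank = 20 × 0.050 = 1; upper rank = 20 × 0.950 = 19.
The 1st smallest replicate is -1.024; the 19th is -0.338.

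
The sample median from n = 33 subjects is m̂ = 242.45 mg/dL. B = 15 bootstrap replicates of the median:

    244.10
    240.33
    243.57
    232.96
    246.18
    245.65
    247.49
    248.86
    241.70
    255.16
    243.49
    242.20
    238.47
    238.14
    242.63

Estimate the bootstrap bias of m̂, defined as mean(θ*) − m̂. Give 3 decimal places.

bias = +0.945

mean(θ*) = (244.10 + 240.33 + 243.57 + 232.96 + 246.18 + 245.65 + 247.49 + 248.86 + 241.70 + 255.16 + 243.49 + 242.20 + 238.47 + 238.14 + 242.63) / 15 = 243.3953
bias = 243.3953 − 242.45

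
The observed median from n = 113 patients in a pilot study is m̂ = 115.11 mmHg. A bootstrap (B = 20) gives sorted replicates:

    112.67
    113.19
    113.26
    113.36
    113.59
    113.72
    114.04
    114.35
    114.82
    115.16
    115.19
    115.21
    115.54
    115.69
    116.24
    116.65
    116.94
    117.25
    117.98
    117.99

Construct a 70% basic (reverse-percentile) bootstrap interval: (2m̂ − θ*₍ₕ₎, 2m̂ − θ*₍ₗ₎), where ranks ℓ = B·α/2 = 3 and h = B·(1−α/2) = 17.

(113.28, 116.96)

Percentile endpoints at ranks 3 and 17: θ*₍3₎ = 113.26, θ*₍17₎ = 116.94.
Basic interval reflects these around m̂:
  lower = 2 × 115.11 − 116.94 = 113.28
  upper = 2 × 115.11 − 113.26 = 116.96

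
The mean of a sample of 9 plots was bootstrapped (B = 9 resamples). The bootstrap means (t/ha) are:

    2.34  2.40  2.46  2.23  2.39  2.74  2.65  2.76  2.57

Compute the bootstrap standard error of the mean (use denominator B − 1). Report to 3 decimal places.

SE* = 0.185

Bootstrap SE is the standard deviation of the 9 replicate means.
Mean of replicates: (2.34 + 2.40 + 2.46 + 2.23 + 2.39 + 2.74 + 2.65 + 2.76 + 2.57) / 9 = 22.5400 / 9 = 2.5044
Sum of squared deviations: (−0.1644)² + (−0.1044)² + (−0.0444)² + (−0.2744)² + (−0.1144)² + (+0.2356)² + (+0.1456)² + (+0.2556)² + (+0.0656)² = 0.2746
Variance = 0.2746 / 8 = 0.0343
SE* = √0.0343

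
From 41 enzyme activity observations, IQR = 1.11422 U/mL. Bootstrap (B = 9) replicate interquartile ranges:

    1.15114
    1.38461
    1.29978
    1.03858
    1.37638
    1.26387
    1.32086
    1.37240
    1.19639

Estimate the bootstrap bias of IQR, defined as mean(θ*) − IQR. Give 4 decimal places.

bias = +0.1529

mean(θ*) = (1.15114 + 1.38461 + 1.29978 + 1.03858 + 1.37638 + 1.26387 + 1.32086 + 1.37240 + 1.19639) / 9 = 1.26711
bias = 1.26711 − 1.11422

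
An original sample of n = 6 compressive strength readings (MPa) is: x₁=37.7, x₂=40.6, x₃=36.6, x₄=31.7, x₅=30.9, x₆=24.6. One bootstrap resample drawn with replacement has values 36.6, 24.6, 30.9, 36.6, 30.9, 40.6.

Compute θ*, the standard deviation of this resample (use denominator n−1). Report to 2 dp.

Mean = 33.3667; sum of squared deviations = 162.2533
s² = 162.2533 / 5 = 32.4507
s = √32.4507 = 5.70

θ* = 5.70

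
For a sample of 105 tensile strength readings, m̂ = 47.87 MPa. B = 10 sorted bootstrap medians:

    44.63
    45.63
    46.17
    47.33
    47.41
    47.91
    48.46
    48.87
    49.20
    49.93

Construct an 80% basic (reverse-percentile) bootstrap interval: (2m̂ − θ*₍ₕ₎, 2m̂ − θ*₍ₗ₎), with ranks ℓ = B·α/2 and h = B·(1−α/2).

Percentile endpoints at ranks 1 and 9: θ*₍1₎ = 44.63, θ*₍9₎ = 49.20.
Basic interval reflects these around m̂:
  lower = 2 × 47.87 − 49.20 = 46.54
  upper = 2 × 47.87 − 44.63 = 51.11

(46.54, 51.11)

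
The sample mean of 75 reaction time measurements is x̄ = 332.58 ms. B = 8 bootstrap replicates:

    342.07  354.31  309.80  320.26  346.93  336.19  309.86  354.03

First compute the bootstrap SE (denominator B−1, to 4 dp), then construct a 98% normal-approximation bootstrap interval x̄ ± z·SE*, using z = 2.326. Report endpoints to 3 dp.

(289.442, 375.718)

Mean of replicates = 334.1812; sum of squared deviations = 2407.7073; SE* = √(2407.7073/7) = 18.5461
Margin = 2.326 × 18.5461 = 43.1382
Interval: 332.58 ± 43.1382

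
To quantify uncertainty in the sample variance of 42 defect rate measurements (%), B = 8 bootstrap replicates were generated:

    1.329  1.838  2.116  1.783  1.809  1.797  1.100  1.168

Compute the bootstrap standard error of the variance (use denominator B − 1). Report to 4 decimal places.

Bootstrap SE is the standard deviation of the 8 replicate variances.
Mean of replicates: (1.329 + 1.838 + 2.116 + 1.783 + 1.809 + 1.797 + 1.100 + 1.168) / 8 = 12.94000 / 8 = 1.61750
Sum of squared deviations: (−0.28850)² + (+0.22050)² + (+0.49850)² + (+0.16550)² + (+0.19150)² + (+0.17950)² + (−0.51750)² + (−0.44950)² = 0.94649
Variance = 0.94649 / 7 = 0.13521
SE* = √0.13521

SE* = 0.3677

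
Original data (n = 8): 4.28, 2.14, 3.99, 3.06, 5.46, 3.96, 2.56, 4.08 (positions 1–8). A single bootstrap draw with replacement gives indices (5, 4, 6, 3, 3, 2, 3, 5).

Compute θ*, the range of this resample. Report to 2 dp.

Resample values: 5.46, 3.06, 3.96, 3.99, 3.99, 2.14, 3.99, 5.46.
Range = 5.46 − 2.14 = 3.32

θ* = 3.32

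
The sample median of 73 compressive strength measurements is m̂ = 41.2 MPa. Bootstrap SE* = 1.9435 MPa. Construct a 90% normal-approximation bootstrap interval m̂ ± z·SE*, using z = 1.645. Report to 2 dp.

(38.00, 44.40)

Margin = 1.645 × 1.9435 = 3.197
Interval: 41.2 ± 3.197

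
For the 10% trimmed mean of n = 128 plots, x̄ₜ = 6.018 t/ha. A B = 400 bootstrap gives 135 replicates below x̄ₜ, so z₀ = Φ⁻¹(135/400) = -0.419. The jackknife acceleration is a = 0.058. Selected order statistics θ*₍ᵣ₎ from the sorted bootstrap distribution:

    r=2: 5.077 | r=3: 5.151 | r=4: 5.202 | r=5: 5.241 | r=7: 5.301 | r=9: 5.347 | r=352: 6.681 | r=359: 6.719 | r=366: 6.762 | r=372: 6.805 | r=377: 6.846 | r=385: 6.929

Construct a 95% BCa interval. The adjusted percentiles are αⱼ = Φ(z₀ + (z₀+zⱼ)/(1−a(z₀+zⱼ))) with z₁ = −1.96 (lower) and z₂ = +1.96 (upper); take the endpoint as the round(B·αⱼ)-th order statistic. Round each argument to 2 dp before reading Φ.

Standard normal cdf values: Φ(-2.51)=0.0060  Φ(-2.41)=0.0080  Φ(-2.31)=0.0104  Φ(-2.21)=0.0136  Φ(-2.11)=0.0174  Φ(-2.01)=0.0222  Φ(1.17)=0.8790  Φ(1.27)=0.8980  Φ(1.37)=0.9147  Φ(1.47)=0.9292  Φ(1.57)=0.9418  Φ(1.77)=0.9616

Lower: z₀ + z₁ = -0.419 + (-1.960) = -2.379; 1 − a(z₀+z₁) = 1 − (0.058)(-2.379) = 1.1380; argument = -0.419 + (-2.379)/1.1380 = -2.5095 → -2.51.
α₁ = Φ(-2.51) = 0.0060; rank = round(400 × 0.0060) = 2; θ*₍2₎ = 5.077.
Upper: z₀ + z₂ = 1.541; 1 − a(z₀+z₂) = 0.9106; argument = 1.2732 → 1.27; α₂ = 0.8980; rank = 359; θ*₍359₎ = 6.719.

(5.077, 6.719)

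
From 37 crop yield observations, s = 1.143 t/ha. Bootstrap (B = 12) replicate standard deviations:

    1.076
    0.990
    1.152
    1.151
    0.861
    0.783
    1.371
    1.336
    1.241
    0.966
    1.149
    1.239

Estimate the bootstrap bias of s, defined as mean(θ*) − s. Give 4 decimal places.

bias = −0.0334

mean(θ*) = (1.076 + 0.990 + 1.152 + 1.151 + 0.861 + 0.783 + 1.371 + 1.336 + 1.241 + 0.966 + 1.149 + 1.239) / 12 = 1.10958
bias = 1.10958 − 1.143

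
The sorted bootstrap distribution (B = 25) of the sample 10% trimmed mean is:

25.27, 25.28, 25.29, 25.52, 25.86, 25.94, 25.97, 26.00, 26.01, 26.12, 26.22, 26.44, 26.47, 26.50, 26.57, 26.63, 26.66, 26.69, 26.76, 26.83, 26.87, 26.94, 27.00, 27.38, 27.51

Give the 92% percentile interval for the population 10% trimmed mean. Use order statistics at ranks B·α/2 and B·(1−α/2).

(25.27, 27.38)

α = 0.08; lower rank = 25 × 0.040 = 1; upper rank = 25 × 0.960 = 24.
The 1st smallest replicate is 25.27; the 24th is 27.38.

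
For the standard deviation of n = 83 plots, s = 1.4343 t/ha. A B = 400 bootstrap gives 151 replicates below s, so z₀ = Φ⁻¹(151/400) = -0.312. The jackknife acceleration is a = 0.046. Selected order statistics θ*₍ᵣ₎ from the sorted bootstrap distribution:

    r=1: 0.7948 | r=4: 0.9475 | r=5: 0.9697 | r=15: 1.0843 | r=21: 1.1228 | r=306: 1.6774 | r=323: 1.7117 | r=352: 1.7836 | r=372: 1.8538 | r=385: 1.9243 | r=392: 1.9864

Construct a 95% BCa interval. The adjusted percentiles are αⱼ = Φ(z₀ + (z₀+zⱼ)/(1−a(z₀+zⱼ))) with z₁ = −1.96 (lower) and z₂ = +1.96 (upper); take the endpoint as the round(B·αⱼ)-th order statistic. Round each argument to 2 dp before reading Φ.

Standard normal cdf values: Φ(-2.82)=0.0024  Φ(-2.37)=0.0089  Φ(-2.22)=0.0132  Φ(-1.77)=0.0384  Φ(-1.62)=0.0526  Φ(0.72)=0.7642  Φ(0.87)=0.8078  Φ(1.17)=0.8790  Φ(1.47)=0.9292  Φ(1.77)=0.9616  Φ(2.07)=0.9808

(0.9475, 1.8538)

Lower: z₀ + z₁ = -0.312 + (-1.960) = -2.272; 1 − a(z₀+z₁) = 1 − (0.046)(-2.272) = 1.1045; argument = -0.312 + (-2.272)/1.1045 = -2.3690 → -2.37.
α₁ = Φ(-2.37) = 0.0089; rank = round(400 × 0.0089) = 4; θ*₍4₎ = 0.9475.
Upper: z₀ + z₂ = 1.648; 1 − a(z₀+z₂) = 0.9242; argument = 1.4712 → 1.47; α₂ = 0.9292; rank = 372; θ*₍372₎ = 1.8538.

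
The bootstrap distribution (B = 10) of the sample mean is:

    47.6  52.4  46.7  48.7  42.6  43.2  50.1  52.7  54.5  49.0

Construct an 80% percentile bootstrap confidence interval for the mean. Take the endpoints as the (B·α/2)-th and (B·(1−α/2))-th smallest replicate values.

(42.6, 52.7)

Sorted replicates: 42.6, 43.2, 46.7, 47.6, 48.7, 49.0, 50.1, 52.4, 52.7, 54.5
α = 0.20; lower rank = 10 × 0.100 = 1; upper rank = 10 × 0.900 = 9.
The 1st smallest replicate is 42.6; the 9th is 52.7.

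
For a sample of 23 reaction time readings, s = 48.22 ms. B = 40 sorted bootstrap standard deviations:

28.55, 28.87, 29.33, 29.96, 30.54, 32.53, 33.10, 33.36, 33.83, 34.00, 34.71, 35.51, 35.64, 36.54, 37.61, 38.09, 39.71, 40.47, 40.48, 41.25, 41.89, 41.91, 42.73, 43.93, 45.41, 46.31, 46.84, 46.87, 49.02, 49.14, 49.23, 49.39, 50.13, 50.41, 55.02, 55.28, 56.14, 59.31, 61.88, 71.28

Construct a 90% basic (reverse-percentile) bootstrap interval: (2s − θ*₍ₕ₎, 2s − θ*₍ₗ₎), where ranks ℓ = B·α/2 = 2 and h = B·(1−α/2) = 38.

Percentile endpoints at ranks 2 and 38: θ*₍2₎ = 28.87, θ*₍38₎ = 59.31.
Basic interval reflects these around s:
  lower = 2 × 48.22 − 59.31 = 37.13
  upper = 2 × 48.22 − 28.87 = 67.57

(37.13, 67.57)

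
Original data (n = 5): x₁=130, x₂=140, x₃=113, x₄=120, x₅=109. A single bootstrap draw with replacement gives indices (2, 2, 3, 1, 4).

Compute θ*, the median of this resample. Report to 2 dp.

θ* = 130.00

Resample values: 140, 140, 113, 130, 120.
Sorted: 113, 120, 130, 140, 140
Median = middle value = 130.00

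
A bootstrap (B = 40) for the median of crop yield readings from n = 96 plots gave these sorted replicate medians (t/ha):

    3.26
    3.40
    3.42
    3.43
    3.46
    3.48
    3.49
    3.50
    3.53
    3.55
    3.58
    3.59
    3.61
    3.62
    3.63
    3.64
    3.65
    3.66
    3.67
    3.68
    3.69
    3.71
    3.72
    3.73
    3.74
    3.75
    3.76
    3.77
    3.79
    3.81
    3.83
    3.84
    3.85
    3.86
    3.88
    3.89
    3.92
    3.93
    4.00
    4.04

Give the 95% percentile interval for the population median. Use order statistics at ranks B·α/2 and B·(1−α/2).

(3.26, 4.00)

α = 0.05; lower rank = 40 × 0.025 = 1; upper rank = 40 × 0.975 = 39.
The 1st smallest replicate is 3.26; the 39th is 4.00.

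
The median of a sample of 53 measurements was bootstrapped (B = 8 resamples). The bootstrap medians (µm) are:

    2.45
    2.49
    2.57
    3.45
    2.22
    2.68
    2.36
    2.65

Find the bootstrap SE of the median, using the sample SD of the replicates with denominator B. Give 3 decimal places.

SE* = 0.348

Bootstrap SE is the standard deviation of the 8 replicate medians.
Mean of replicates: (2.45 + 2.49 + 2.57 + 3.45 + 2.22 + 2.68 + 2.36 + 2.65) / 8 = 20.8700 / 8 = 2.6088
Sum of squared deviations: (−0.1587)² + (−0.1187)² + (−0.0388)² + (+0.8413)² + (−0.3887)² + (+0.0713)² + (−0.2488)² + (+0.0412)² = 0.9683
Variance = 0.9683 / 8 = 0.1210
SE* = √0.1210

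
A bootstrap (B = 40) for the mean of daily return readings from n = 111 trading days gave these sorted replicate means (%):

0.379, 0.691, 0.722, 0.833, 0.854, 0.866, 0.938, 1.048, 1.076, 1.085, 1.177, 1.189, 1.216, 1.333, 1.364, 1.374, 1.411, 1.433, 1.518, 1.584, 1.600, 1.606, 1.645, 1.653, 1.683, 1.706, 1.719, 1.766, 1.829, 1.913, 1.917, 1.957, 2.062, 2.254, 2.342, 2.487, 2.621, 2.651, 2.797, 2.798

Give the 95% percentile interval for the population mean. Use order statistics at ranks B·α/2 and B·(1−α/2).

α = 0.05; lower rank = 40 × 0.025 = 1; upper rank = 40 × 0.975 = 39.
The 1st smallest replicate is 0.379; the 39th is 2.797.

(0.379, 2.797)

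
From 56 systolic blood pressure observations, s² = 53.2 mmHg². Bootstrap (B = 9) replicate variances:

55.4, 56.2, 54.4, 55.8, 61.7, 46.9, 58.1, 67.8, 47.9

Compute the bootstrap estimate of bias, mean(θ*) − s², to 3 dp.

mean(θ*) = (55.4 + 56.2 + 54.4 + 55.8 + 61.7 + 46.9 + 58.1 + 67.8 + 47.9) / 9 = 56.0222
bias = 56.0222 − 53.2

bias = +2.822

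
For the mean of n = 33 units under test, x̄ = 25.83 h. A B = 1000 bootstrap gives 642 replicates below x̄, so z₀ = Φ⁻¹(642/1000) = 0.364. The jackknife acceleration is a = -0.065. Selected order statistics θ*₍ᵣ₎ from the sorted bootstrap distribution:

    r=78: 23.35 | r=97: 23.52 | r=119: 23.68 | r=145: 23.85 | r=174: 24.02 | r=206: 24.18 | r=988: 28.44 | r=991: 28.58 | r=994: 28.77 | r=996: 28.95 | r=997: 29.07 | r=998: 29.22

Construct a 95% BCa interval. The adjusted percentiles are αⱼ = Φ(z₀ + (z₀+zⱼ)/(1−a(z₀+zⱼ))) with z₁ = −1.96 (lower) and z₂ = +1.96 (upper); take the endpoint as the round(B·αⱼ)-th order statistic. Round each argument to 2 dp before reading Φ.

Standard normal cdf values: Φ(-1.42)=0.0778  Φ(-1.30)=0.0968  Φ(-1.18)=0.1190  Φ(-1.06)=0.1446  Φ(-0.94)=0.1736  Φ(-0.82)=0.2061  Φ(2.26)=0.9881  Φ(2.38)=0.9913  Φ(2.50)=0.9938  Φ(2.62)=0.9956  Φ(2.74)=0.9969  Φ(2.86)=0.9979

Lower: z₀ + z₁ = 0.364 + (-1.960) = -1.596; 1 − a(z₀+z₁) = 1 − (-0.065)(-1.596) = 0.8963; argument = 0.364 + (-1.596)/0.8963 = -1.4167 → -1.42.
α₁ = Φ(-1.42) = 0.0778; rank = round(1000 × 0.0778) = 78; θ*₍78₎ = 23.35.
Upper: z₀ + z₂ = 2.324; 1 − a(z₀+z₂) = 1.1511; argument = 2.3830 → 2.38; α₂ = 0.9913; rank = 991; θ*₍991₎ = 28.58.

(23.35, 28.58)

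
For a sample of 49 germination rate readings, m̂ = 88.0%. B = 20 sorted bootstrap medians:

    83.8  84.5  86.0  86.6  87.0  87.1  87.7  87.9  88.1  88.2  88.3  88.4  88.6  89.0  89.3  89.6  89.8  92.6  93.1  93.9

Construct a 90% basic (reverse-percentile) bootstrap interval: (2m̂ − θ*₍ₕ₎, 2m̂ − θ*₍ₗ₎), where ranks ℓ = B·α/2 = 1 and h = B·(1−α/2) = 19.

(82.9, 92.2)

Percentile endpoints at ranks 1 and 19: θ*₍1₎ = 83.8, θ*₍19₎ = 93.1.
Basic interval reflects these around m̂:
  lower = 2 × 88.0 − 93.1 = 82.9
  upper = 2 × 88.0 − 83.8 = 92.2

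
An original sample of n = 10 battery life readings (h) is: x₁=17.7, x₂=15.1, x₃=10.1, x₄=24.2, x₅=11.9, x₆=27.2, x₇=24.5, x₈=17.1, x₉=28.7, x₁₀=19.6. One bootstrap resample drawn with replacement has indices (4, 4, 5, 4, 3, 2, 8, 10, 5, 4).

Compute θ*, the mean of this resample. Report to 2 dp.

θ* = 18.25

Resample values: 24.2, 24.2, 11.9, 24.2, 10.1, 15.1, 17.1, 19.6, 11.9, 24.2.
Mean = (24.2 + 24.2 + 11.9 + 24.2 + 10.1 + 15.1 + 17.1 + 19.6 + 11.9 + 24.2) / 10 = 182.50 / 10 = 18.25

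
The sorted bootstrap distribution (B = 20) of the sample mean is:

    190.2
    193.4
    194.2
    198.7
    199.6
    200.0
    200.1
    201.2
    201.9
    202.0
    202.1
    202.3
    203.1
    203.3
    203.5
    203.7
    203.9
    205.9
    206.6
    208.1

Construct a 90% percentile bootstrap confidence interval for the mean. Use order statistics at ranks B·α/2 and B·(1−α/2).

α = 0.10; lower rank = 20 × 0.050 = 1; upper rank = 20 × 0.950 = 19.
The 1st smallest replicate is 190.2; the 19th is 206.6.

(190.2, 206.6)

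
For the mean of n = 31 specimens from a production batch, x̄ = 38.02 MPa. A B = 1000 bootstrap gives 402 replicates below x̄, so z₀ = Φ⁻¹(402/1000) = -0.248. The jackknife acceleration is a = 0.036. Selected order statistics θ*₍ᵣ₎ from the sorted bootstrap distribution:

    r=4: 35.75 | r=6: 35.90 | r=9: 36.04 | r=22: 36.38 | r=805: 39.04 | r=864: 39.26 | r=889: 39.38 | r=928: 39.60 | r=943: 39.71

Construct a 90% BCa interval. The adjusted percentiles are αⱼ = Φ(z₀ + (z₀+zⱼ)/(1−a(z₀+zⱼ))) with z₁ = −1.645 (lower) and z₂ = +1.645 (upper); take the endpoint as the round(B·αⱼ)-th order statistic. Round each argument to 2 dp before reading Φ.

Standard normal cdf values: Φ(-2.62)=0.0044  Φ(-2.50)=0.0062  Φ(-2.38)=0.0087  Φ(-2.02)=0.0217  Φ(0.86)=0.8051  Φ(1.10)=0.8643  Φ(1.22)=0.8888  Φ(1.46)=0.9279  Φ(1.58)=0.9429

(36.38, 39.38)

Lower: z₀ + z₁ = -0.248 + (-1.645) = -1.893; 1 − a(z₀+z₁) = 1 − (0.036)(-1.893) = 1.0681; argument = -0.248 + (-1.893)/1.0681 = -2.0202 → -2.02.
α₁ = Φ(-2.02) = 0.0217; rank = round(1000 × 0.0217) = 22; θ*₍22₎ = 36.38.
Upper: z₀ + z₂ = 1.397; 1 − a(z₀+z₂) = 0.9497; argument = 1.2230 → 1.22; α₂ = 0.8888; rank = 889; θ*₍889₎ = 39.38.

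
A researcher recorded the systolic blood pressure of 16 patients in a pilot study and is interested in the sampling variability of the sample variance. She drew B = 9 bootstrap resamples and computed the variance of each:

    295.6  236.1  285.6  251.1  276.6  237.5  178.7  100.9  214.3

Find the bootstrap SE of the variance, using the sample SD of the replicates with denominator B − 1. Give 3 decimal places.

Bootstrap SE is the standard deviation of the 9 replicate variances.
Mean of replicates: (295.6 + 236.1 + 285.6 + 251.1 + 276.6 + 237.5 + 178.7 + 100.9 + 214.3) / 9 = 2076.4000 / 9 = 230.7111
Sum of squared deviations: (+64.8889)² + (+5.3889)² + (+54.8889)² + (+20.3889)² + (+45.8889)² + (+6.7889)² + (−52.0111)² + (−129.8111)² + (−16.4111)² = 29645.3889
Variance = 29645.3889 / 8 = 3705.6736
SE* = √3705.6736

SE* = 60.874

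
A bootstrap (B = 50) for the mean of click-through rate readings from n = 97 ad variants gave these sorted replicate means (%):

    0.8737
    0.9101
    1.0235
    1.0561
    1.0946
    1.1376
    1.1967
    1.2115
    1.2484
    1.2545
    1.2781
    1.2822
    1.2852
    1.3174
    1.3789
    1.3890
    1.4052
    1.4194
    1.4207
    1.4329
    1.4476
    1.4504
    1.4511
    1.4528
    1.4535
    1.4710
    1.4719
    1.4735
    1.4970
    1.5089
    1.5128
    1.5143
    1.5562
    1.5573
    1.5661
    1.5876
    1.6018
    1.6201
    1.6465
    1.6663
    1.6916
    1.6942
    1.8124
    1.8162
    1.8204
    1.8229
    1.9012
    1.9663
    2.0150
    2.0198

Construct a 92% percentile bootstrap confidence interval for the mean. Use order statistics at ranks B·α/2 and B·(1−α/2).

(0.9101, 1.9663)

α = 0.08; lower rank = 50 × 0.040 = 2; upper rank = 50 × 0.960 = 48.
The 2nd smallest replicate is 0.9101; the 48th is 1.9663.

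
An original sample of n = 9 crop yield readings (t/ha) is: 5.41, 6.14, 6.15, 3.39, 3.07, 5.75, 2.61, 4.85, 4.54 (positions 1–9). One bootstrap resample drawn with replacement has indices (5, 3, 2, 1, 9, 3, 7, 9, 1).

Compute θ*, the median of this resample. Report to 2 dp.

Resample values: 3.07, 6.15, 6.14, 5.41, 4.54, 6.15, 2.61, 4.54, 5.41.
Sorted: 2.61, 3.07, 4.54, 4.54, 5.41, 5.41, 6.14, 6.15, 6.15
Median = middle value = 5.41

θ* = 5.41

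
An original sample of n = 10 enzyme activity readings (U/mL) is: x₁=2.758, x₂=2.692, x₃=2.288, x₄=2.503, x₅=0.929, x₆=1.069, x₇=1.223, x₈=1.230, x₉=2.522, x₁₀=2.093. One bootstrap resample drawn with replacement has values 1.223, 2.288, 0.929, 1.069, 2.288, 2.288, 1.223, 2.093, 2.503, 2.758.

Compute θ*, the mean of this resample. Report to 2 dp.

Mean = (1.223 + 2.288 + 0.929 + 1.069 + 2.288 + 2.288 + 1.223 + 2.093 + 2.503 + 2.758) / 10 = 18.6620 / 10 = 1.87

θ* = 1.87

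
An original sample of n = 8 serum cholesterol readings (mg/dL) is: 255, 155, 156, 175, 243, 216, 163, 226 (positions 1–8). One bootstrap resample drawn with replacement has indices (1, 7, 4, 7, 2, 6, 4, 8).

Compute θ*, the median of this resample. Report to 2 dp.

Resample values: 255, 163, 175, 163, 155, 216, 175, 226.
Sorted: 155, 163, 163, 175, 175, 216, 226, 255
Median = average of the two middle values = 175.00

θ* = 175.00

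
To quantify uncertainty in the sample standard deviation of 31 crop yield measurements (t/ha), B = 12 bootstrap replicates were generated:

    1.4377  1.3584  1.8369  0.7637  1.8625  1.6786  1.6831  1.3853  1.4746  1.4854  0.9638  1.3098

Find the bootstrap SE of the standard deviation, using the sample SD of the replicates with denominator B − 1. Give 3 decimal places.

Bootstrap SE is the standard deviation of the 12 replicate standard deviations.
Mean of replicates: (1.4377 + 1.3584 + 1.8369 + 0.7637 + 1.8625 + 1.6786 + 1.6831 + 1.3853 + 1.4746 + 1.4854 + 0.9638 + 1.3098) / 12 = 17.23980 / 12 = 1.43665
Sum of squared deviations: (+0.00105)² + (−0.07825)² + (+0.40025)² + (−0.67295)² + (+0.42585)² + (+0.24195)² + (+0.24645)² + (−0.05135)² + (+0.03795)² + (+0.04875)² + (−0.47285)² + (−0.12685)² = 1.16594
Variance = 1.16594 / 11 = 0.10599
SE* = √0.10599

SE* = 0.326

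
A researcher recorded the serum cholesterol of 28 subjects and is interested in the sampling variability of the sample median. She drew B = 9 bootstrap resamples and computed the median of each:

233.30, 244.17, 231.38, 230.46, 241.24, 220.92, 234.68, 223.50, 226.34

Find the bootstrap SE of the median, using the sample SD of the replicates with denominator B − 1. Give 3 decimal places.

Bootstrap SE is the standard deviation of the 9 replicate medians.
Mean of replicates: (233.30 + 244.17 + 231.38 + 230.46 + 241.24 + 220.92 + 234.68 + 223.50 + 226.34) / 9 = 2085.9900 / 9 = 231.7767
Sum of squared deviations: (+1.5233)² + (+12.3933)² + (−0.3967)² + (−1.3167)² + (+9.4633)² + (−10.8567)² + (+2.9033)² + (−8.2767)² + (−5.4367)² = 471.7180
Variance = 471.7180 / 8 = 58.9648
SE* = √58.9648

SE* = 7.679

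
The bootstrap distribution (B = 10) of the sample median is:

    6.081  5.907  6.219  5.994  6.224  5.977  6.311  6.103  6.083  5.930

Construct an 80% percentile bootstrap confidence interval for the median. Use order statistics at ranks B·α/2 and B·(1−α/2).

Sorted replicates: 5.907, 5.930, 5.977, 5.994, 6.081, 6.083, 6.103, 6.219, 6.224, 6.311
α = 0.20; lower rank = 10 × 0.100 = 1; upper rank = 10 × 0.900 = 9.
The 1st smallest replicate is 5.907; the 9th is 6.224.

(5.907, 6.224)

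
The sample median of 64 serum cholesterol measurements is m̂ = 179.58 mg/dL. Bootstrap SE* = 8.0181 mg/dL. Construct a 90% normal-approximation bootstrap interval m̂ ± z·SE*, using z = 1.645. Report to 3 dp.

Margin = 1.645 × 8.0181 = 13.1898
Interval: 179.58 ± 13.1898

(166.390, 192.770)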